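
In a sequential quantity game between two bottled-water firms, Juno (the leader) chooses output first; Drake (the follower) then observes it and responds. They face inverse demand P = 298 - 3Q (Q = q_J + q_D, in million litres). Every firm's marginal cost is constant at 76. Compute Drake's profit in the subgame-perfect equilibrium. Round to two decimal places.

1026.75

Solve by backward induction. Given q_J, the follower Drake maximises π_D = (298 - 3q_J - 3q_D)q_D - 76q_D.
Setting the follower's marginal profit to zero, 222 - 3q_J - 6q_D = 0, i.e. q_D = (222 - 3q_J)/6.
The leader anticipates this reaction. Substituting into P = 298 - 3Q gives P = 187 - (3/2)q_J, so π_J = (187 - (3/2)q_J)q_J - 76q_J.
Leader FOC: 111 - 3q_J = 0, so q_J = 37.
Then q_D = (222 - 3·37)/6 = 37/2.
Price P = 298 - 3·(111/2) = 263/2.
Drake's profit: (263/2 - 76)·(37/2) = 1026.7500.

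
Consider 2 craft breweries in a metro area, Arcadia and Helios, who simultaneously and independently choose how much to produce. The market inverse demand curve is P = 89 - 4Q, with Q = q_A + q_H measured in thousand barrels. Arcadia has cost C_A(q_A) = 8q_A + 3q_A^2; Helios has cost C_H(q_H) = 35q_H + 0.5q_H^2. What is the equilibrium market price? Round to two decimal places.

54.64

Arcadia's profit: π_A = (89 - 4Q)q_A - (8q_A + 3q_A²). Setting ∂π_A/∂q_A = 0: 81 - 14q_A - 4(q_H) = 0.
Helios's first-order condition: 54 - 9q_H - 4(q_A) = 0.
Rearranging gives the reaction functions q_A = (81 - 4q_H)/14 and q_H = (54 - 4q_A)/9.
Substituting one into the other gives q_A = 513/110 and q_H = 216/55.
Total output Q = 189/22, so price P = 89 - 4·(189/22) = 601/11.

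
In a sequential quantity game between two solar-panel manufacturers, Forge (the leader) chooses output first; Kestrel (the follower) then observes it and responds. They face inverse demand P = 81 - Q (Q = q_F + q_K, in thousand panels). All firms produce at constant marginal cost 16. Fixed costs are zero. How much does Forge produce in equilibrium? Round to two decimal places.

32.50

The follower Kestrel best-responds to any q_F: π_K = (81 - Q)q_K - 16q_K.
Follower FOC: 65 - q_F - 2q_K = 0, so q_K(q_F) = (65 - q_F)/2.
Forge substitutes q_K(q_F) into its own profit: π_F = q_F(81 - q_F - (65 - q_F)/2) - 16q_F = (97/2 - (1/2)q_F)q_F - 16q_F.
The leader's first-order condition 65/2 - q_F = 0 yields q_F = 65/2.
Then q_K = (65 - 65/2)/2 = 65/4.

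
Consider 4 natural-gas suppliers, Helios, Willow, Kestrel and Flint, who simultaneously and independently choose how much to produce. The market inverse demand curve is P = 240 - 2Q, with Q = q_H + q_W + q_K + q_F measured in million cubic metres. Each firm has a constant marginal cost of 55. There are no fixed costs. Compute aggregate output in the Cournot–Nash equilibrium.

Each firm earns π_i = (240 - 2Q)q_i - 55q_i.
Setting ∂π_i/∂q_i = 0 with rivals' quantities fixed: 185 - 4q_i - 2·Σ_{j≠i} q_j = 0.
With identical firms every q_j equals q_i, so Σ_{j≠i} q_j = 3q_i and 185 = 10q_i, giving q_i = 37/2.
Total output Q = 37/2 + 37/2 + 37/2 + 37/2 = 74.

74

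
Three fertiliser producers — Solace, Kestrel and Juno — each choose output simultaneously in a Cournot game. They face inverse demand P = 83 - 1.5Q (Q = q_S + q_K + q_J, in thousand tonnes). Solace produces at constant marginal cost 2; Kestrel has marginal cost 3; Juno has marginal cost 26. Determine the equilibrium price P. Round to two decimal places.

28.50

Solace's profit: π_S = (83 - 1.5Q)q_S - (2q_S). Setting ∂π_S/∂q_S = 0: 81 - 3q_S - (3/2)(q_K + q_J) = 0.
Kestrel's first-order condition: 80 - 3q_K - (3/2)(q_S + q_J) = 0.
Juno's profit: π_J = (83 - 1.5Q)q_J - (26q_J). Setting ∂π_J/∂q_J = 0: 57 - 3q_J - (3/2)(q_S + q_K) = 0.
Adding the 3 first-order conditions: 218 − 6Q = 0, so Q = 109/3.
Back-substituting: q_S = (81 − 109/2)/(3/2) = 53/3, q_K = (80 − 109/2)/(3/2) = 17, q_J = (57 − 109/2)/(3/2) = 5/3.
Total output Q = 109/3, so price P = 83 - (3/2)·(109/3) = 57/2.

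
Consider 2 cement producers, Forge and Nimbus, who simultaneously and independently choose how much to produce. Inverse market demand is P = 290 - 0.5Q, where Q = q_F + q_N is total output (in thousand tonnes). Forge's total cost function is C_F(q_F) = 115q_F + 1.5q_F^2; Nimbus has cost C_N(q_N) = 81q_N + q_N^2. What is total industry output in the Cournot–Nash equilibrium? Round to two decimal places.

Forge's profit: π_F = (290 - 0.5Q)q_F - (115q_F + (3/2)q_F²). Setting ∂π_F/∂q_F = 0: 175 - 4q_F - (1/2)(q_N) = 0.
Nimbus's first-order condition: 209 - 3q_N - (1/2)(q_F) = 0.
So q_F = (175 - (1/2)q_N)/4 and q_N = (209 - (1/2)q_F)/3.
Substituting one into the other gives q_F = 1682/47 and q_N = 63.7021.
Total output Q = 1682/47 + 63.7021 = 99.4894.

99.49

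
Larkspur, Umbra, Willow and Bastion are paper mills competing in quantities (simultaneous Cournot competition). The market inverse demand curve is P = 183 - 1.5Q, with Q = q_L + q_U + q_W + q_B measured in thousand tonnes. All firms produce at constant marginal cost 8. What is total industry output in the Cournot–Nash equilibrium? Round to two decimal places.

Each firm earns π_i = (183 - 1.5Q)q_i - 8q_i.
First-order condition (treating rivals' output as given): 175 - 3q_i - (3/2)·Σ_{j≠i} q_j = 0.
With identical firms every q_j equals q_i, so Σ_{j≠i} q_j = 3q_i and 175 = (15/2)q_i, giving q_i = 70/3.
Total output Q = 70/3 + 70/3 + 70/3 + 70/3 = 280/3.

93.33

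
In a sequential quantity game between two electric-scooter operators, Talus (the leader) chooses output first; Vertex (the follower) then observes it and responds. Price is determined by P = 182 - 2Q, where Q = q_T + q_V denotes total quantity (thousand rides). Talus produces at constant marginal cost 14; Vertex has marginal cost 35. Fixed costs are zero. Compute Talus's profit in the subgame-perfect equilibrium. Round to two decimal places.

Solve by backward induction. Given q_T, the follower Vertex maximises π_V = (182 - 2q_T - 2q_V)q_V - 35q_V.
∂π_V/∂q_V = 147 - 2q_T - 4q_V = 0 gives the reaction function q_V = (147 - 2q_T)/4.
The leader anticipates this reaction. Substituting into P = 182 - 2Q gives P = 217/2 - q_T, so π_T = (217/2 - q_T)q_T - 14q_T.
Leader FOC: 189/2 - 2q_T = 0, so q_T = 189/4.
Then q_V = (147 - 2·(189/4))/4 = 105/8.
Price P = 182 - 2·(483/8) = 245/4.
Talus's profit: (245/4 - 14)·(189/4) = 2232.5625.

2232.56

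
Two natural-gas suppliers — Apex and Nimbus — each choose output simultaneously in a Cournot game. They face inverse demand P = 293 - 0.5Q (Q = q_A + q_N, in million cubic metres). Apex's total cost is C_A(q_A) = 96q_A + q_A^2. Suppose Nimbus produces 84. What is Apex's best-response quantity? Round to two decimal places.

51.67

With the rival's output fixed at 84, Apex's profit is π_A = (293 - (1/2)·84 - (1/2)q_A)q_A - (96q_A + q_A²) = (251 - (1/2)q_A)q_A - (96q_A + q_A²).
∂π_A/∂q_A = 155 - 3q_A = 0, so q_A = 155/3.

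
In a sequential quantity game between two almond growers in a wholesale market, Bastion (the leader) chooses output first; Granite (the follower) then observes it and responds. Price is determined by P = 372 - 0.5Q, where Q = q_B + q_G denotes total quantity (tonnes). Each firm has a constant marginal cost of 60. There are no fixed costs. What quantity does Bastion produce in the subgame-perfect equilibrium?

312

The follower Granite best-responds to any q_B: π_G = (372 - 0.5Q)q_G - 60q_G.
Setting the follower's marginal profit to zero, 312 - (1/2)q_B - q_G = 0, i.e. q_G = (312 - (1/2)q_B).
The leader anticipates this reaction. Substituting into P = 372 - 0.5Q gives P = 216 - (1/4)q_B, so π_B = (216 - (1/4)q_B)q_B - 60q_B.
Maximising: ∂π_B/∂q_B = 156 - (1/2)q_B = 0, giving q_B = 312.
Then q_G = (312 - (1/2)·312) = 156.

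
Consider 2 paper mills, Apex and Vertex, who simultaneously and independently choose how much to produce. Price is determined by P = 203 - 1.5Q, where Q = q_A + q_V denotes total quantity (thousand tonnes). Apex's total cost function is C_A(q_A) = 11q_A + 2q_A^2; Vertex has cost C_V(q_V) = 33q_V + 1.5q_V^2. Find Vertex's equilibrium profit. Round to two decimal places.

Apex's profit: π_A = (203 - 1.5Q)q_A - (11q_A + 2q_A²). Setting ∂π_A/∂q_A = 0: 192 - 7q_A - (3/2)(q_V) = 0.
Vertex's first-order condition: 170 - 6q_V - (3/2)(q_A) = 0.
Best responses: q_A = (192 - (3/2)q_V)/7, q_V = (170 - (3/2)q_A)/6.
Solving the pair: q_A = 1196/53, q_V = 22.6918.
Price P = 203 - (3/2)·45.2579 = 135.1132.
Vertex's profit: 135.1132·22.6918 - 33·22.6918 - (3/2)·22.6918² = 1544.7566.

1544.76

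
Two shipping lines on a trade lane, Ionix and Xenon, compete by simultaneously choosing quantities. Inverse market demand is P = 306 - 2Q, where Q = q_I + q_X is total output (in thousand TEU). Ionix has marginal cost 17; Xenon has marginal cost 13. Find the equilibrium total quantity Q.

97

Ionix's profit: π_I = (306 - 2Q)q_I - (17q_I). Setting ∂π_I/∂q_I = 0: 289 - 4q_I - 2(q_X) = 0.
Xenon's first-order condition: 293 - 4q_X - 2(q_I) = 0.
Rearranging gives the reaction functions q_I = (289 - 2q_X)/4 and q_X = (293 - 2q_I)/4.
Substituting one into the other gives q_I = 95/2 and q_X = 99/2.
Total output Q = 95/2 + 99/2 = 97.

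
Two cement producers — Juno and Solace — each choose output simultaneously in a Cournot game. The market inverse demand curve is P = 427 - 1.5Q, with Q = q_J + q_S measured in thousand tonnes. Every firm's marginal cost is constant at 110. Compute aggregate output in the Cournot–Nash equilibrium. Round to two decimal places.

140.89

A representative firm's profit is π_i = q_i(427 - 1.5Q) - 110q_i.
Setting ∂π_i/∂q_i = 0 with rivals' quantities fixed: 317 - 3q_i - (3/2)q_j = 0.
By symmetry each firm produces the same amount; substituting q_j = q_i yields q_i = 317/(9/2) = 634/9.
Total output Q = 634/9 + 634/9 = 1268/9.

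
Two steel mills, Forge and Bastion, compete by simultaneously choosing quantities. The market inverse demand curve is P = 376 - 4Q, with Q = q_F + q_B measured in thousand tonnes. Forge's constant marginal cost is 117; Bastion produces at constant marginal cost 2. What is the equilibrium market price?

165

Forge's profit: π_F = (376 - 4Q)q_F - (117q_F). Setting ∂π_F/∂q_F = 0: 259 - 8q_F - 4(q_B) = 0.
Bastion's first-order condition: 374 - 8q_B - 4(q_F) = 0.
So q_F = (259 - 4q_B)/8 and q_B = (374 - 4q_F)/8.
Substituting one into the other gives q_F = 12 and q_B = 163/4.
Total output Q = 211/4, so price P = 376 - 4·(211/4) = 165.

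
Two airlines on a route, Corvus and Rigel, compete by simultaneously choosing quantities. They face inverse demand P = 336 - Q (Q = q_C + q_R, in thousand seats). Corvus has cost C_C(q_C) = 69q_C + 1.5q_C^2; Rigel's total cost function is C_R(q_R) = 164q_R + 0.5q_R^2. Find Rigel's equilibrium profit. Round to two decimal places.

2691.19

Corvus's profit: π_C = (336 - Q)q_C - (69q_C + (3/2)q_C²). Setting ∂π_C/∂q_C = 0: 267 - 5q_C - (q_R) = 0.
Rigel's profit: π_R = (336 - Q)q_R - (164q_R + (1/2)q_R²). Setting ∂π_R/∂q_R = 0: 172 - 3q_R - (q_C) = 0.
Best responses: q_C = (267 - q_R)/5, q_R = (172 - q_C)/3.
Solving the pair: q_C = 629/14, q_R = 593/14.
Price P = 336 - 611/7 = 1741/7.
Rigel's profit: (1741/7)·(593/14) - 164·(593/14) - (1/2)(593/14)² = 2691.1913.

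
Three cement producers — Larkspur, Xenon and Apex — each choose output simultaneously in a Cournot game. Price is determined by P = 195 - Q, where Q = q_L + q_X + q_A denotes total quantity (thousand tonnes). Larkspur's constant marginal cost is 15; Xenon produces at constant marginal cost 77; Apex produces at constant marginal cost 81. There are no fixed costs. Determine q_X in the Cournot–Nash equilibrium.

Larkspur's profit: π_L = (195 - Q)q_L - (15q_L). Setting ∂π_L/∂q_L = 0: 180 - 2q_L - (q_X + q_A) = 0.
Xenon's profit: π_X = (195 - Q)q_X - (77q_X). Setting ∂π_X/∂q_X = 0: 118 - 2q_X - (q_L + q_A) = 0.
Apex's first-order condition: 114 - 2q_A - (q_L + q_X) = 0.
Adding the 3 conditions: 412 − 2Q − 2Q = 0, i.e. Q = 103.
Back-substituting: q_L = (180 − 103) = 77, q_X = (118 − 103) = 15, q_A = (114 − 103) = 11.

15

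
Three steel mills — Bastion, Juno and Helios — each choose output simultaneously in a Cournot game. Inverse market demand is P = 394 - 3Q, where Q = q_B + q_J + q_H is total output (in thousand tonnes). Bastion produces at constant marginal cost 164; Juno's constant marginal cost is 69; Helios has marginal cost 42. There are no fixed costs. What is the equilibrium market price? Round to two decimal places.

167.25

Bastion's profit: π_B = (394 - 3Q)q_B - (164q_B). Setting ∂π_B/∂q_B = 0: 230 - 6q_B - 3(q_J + q_H) = 0.
Juno's first-order condition: 325 - 6q_J - 3(q_B + q_H) = 0.
Helios's first-order condition: 352 - 6q_H - 3(q_B + q_J) = 0.
Adding the 3 first-order conditions: 907 − 12Q = 0, so Q = 907/12.
Back-substituting: q_B = (230 − 907/4)/3 = 13/12, q_J = (325 − 907/4)/3 = 131/4, q_H = (352 − 907/4)/3 = 167/4.
Total output Q = 907/12, so price P = 394 - 3·(907/12) = 669/4.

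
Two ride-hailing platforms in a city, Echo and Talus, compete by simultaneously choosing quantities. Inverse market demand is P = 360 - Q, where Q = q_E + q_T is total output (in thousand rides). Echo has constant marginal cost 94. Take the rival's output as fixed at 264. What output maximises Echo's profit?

1

With the rival's output fixed at 264, Echo's profit is π_E = (360 - 264 - q_E)q_E - (94q_E) = (96 - q_E)q_E - (94q_E).
∂π_E/∂q_E = 2 - 2q_E = 0, so q_E = 1.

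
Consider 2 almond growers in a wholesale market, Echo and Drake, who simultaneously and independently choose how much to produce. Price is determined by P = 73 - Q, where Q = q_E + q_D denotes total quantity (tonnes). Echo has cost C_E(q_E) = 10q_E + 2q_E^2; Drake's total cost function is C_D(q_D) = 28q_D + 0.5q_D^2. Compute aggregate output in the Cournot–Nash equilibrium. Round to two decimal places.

20.65

Echo's profit: π_E = (73 - Q)q_E - (10q_E + 2q_E²). Setting ∂π_E/∂q_E = 0: 63 - 6q_E - (q_D) = 0.
Drake's profit: π_D = (73 - Q)q_D - (28q_D + (1/2)q_D²). Setting ∂π_D/∂q_D = 0: 45 - 3q_D - (q_E) = 0.
So q_E = (63 - q_D)/6 and q_D = (45 - q_E)/3.
Substituting one into the other gives q_E = 144/17 and q_D = 207/17.
Total output Q = 144/17 + 207/17 = 351/17.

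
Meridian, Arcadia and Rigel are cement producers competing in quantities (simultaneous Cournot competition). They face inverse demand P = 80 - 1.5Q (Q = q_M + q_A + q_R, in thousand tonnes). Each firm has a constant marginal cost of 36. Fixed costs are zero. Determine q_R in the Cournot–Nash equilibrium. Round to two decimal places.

Each firm earns π_i = (80 - 1.5Q)q_i - 36q_i.
First-order condition (treating rivals' output as given): 44 - 3q_i - (3/2)·Σ_{j≠i} q_j = 0.
With identical firms every q_j equals q_i, so Σ_{j≠i} q_j = 2q_i and 44 = 6q_i, giving q_i = 22/3.

7.33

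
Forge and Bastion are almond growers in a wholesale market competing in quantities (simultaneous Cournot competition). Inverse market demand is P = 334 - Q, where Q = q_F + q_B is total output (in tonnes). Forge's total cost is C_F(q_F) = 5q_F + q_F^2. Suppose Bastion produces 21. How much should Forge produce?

With the rival's output fixed at 21, Forge's profit is π_F = (334 - 21 - q_F)q_F - (5q_F + q_F²) = (313 - q_F)q_F - (5q_F + q_F²).
∂π_F/∂q_F = 308 - 4q_F = 0, so q_F = 77.

77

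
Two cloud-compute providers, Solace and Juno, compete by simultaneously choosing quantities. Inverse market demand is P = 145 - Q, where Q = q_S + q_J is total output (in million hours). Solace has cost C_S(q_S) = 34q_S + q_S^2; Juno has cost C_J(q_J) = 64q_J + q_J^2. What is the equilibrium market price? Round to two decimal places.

Solace's profit: π_S = (145 - Q)q_S - (34q_S + q_S²). Setting ∂π_S/∂q_S = 0: 111 - 4q_S - (q_J) = 0.
Juno's first-order condition: 81 - 4q_J - (q_S) = 0.
So q_S = (111 - q_J)/4 and q_J = (81 - q_S)/4.
Solving the pair: q_S = 121/5, q_J = 71/5.
Total output Q = 192/5, so price P = 145 - 192/5 = 533/5.

106.60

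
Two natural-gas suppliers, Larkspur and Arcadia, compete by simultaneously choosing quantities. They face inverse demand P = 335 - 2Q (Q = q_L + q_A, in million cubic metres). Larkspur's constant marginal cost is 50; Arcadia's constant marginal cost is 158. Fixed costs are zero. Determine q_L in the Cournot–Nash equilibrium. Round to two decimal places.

65.50

Larkspur's profit: π_L = (335 - 2Q)q_L - (50q_L). Setting ∂π_L/∂q_L = 0: 285 - 4q_L - 2(q_A) = 0.
Arcadia's first-order condition: 177 - 4q_A - 2(q_L) = 0.
Best responses: q_L = (285 - 2q_A)/4, q_A = (177 - 2q_L)/4.
Solving the pair: q_L = 131/2, q_A = 23/2.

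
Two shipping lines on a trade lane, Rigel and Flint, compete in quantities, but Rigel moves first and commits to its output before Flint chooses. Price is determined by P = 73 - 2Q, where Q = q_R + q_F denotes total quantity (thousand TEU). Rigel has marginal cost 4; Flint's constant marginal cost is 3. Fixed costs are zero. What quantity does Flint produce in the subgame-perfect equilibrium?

9

Solve by backward induction. Given q_R, the follower Flint maximises π_F = (73 - 2q_R - 2q_F)q_F - 3q_F.
Follower FOC: 70 - 2q_R - 4q_F = 0, so q_F(q_R) = (70 - 2q_R)/4.
Rigel substitutes q_F(q_R) into its own profit: π_R = q_R(73 - 2q_R - (70 - 2q_R)/2) - 4q_R = (38 - q_R)q_R - 4q_R.
Maximising: ∂π_R/∂q_R = 34 - 2q_R = 0, giving q_R = 17.
Then q_F = (70 - 2·17)/4 = 9.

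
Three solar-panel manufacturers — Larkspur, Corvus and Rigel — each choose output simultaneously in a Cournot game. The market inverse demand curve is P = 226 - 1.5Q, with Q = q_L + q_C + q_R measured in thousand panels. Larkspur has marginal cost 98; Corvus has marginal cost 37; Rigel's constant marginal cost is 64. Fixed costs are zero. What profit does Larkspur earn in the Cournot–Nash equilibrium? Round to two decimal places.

45.38

Larkspur's profit: π_L = (226 - 1.5Q)q_L - (98q_L). Setting ∂π_L/∂q_L = 0: 128 - 3q_L - (3/2)(q_C + q_R) = 0.
Corvus's first-order condition: 189 - 3q_C - (3/2)(q_L + q_R) = 0.
Rigel's first-order condition: 162 - 3q_R - (3/2)(q_L + q_C) = 0.
Adding the 3 first-order conditions: 479 − 6Q = 0, so Q = 479/6.
Back-substituting: q_L = (128 − 479/4)/(3/2) = 11/2, q_C = (189 − 479/4)/(3/2) = 277/6, q_R = (162 − 479/4)/(3/2) = 169/6.
Price P = 226 - (3/2)·(479/6) = 425/4.
Larkspur's profit: (425/4 - 98)·(11/2) = 363/8.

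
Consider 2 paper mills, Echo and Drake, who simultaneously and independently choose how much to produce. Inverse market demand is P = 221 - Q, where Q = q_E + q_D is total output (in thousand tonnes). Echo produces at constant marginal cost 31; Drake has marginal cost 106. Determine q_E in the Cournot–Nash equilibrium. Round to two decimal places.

88.33

Echo's profit: π_E = (221 - Q)q_E - (31q_E). Setting ∂π_E/∂q_E = 0: 190 - 2q_E - (q_D) = 0.
Drake's profit: π_D = (221 - Q)q_D - (106q_D). Setting ∂π_D/∂q_D = 0: 115 - 2q_D - (q_E) = 0.
So q_E = (190 - q_D)/2 and q_D = (115 - q_E)/2.
Solving the pair: q_E = 265/3, q_D = 40/3.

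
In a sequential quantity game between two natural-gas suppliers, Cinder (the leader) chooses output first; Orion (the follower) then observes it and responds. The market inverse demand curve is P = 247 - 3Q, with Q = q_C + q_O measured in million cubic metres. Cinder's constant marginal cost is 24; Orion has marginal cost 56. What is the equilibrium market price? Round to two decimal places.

87.75

The follower Orion best-responds to any q_C: π_O = (247 - 3Q)q_O - 56q_O.
Follower FOC: 191 - 3q_C - 6q_O = 0, so q_O(q_C) = (191 - 3q_C)/6.
Cinder substitutes q_O(q_C) into its own profit: π_C = q_C(247 - 3q_C - (191 - 3q_C)/2) - 24q_C = (303/2 - (3/2)q_C)q_C - 24q_C.
The leader's first-order condition 255/2 - 3q_C = 0 yields q_C = 85/2.
Then q_O = (191 - 3·(85/2))/6 = 127/12.
Total output Q = 637/12, so price P = 247 - 3·(637/12) = 351/4.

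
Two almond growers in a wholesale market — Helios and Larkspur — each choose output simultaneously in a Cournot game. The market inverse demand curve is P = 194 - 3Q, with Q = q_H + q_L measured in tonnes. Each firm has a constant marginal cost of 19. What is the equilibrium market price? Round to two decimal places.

77.33

Each firm earns π_i = (194 - 3Q)q_i - 19q_i.
Setting ∂π_i/∂q_i = 0 with rivals' quantities fixed: 175 - 6q_i - 3q_j = 0.
By symmetry each firm produces the same amount; substituting q_j = q_i yields q_i = 175/9.
Total output Q = 350/9, so price P = 194 - 3·(350/9) = 232/3.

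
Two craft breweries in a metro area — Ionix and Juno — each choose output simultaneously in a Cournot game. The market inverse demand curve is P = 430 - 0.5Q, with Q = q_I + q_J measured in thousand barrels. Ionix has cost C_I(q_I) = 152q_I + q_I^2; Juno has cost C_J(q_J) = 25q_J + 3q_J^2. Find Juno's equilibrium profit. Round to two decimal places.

Ionix's profit: π_I = (430 - 0.5Q)q_I - (152q_I + q_I²). Setting ∂π_I/∂q_I = 0: 278 - 3q_I - (1/2)(q_J) = 0.
Juno's first-order condition: 405 - 7q_J - (1/2)(q_I) = 0.
Rearranging gives the reaction functions q_I = (278 - (1/2)q_J)/3 and q_J = (405 - (1/2)q_I)/7.
Solving the pair: q_I = 84.0241, q_J = 51.8554.
Price P = 430 - (1/2)·135.8795 = 362.0602.
Juno's profit: 362.0602·51.8554 - 25·51.8554 - 3·51.8554² = 9411.4467.

9411.45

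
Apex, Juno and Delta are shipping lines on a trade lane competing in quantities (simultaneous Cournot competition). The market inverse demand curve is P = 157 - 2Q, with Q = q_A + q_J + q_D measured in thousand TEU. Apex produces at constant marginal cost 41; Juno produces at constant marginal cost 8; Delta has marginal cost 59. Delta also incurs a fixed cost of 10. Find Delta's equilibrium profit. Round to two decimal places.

16.28

Apex's profit: π_A = (157 - 2Q)q_A - (41q_A). Setting ∂π_A/∂q_A = 0: 116 - 4q_A - 2(q_J + q_D) = 0.
Juno's first-order condition: 149 - 4q_J - 2(q_A + q_D) = 0.
Delta's first-order condition: 98 - 4q_D - 2(q_A + q_J) = 0.
Summing all 3 equations gives 363 − 8Q = 0, hence Q = 363/8.
Back-substituting: q_A = (116 − 363/4)/2 = 101/8, q_J = (149 − 363/4)/2 = 233/8, q_D = (98 − 363/4)/2 = 29/8.
Price P = 157 - 2·(363/8) = 265/4.
Delta's profit: (265/4 - 59)·(29/8) - 10 = 521/32.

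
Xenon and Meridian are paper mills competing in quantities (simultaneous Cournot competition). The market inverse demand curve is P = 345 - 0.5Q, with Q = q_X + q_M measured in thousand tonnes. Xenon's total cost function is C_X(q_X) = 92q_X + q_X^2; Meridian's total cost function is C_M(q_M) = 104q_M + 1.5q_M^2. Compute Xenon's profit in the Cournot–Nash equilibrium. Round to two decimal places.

Xenon's profit: π_X = (345 - 0.5Q)q_X - (92q_X + q_X²). Setting ∂π_X/∂q_X = 0: 253 - 3q_X - (1/2)(q_M) = 0.
Meridian's profit: π_M = (345 - 0.5Q)q_M - (104q_M + (3/2)q_M²). Setting ∂π_M/∂q_M = 0: 241 - 4q_M - (1/2)(q_X) = 0.
Best responses: q_X = (253 - (1/2)q_M)/3, q_M = (241 - (1/2)q_X)/4.
Solving the pair: q_X = 75.8723, q_M = 50.7660.
Price P = 345 - (1/2)·126.6383 = 281.6809.
Xenon's profit: 281.6809·75.8723 - 92·75.8723 - 75.8723² = 8634.9181.

8634.92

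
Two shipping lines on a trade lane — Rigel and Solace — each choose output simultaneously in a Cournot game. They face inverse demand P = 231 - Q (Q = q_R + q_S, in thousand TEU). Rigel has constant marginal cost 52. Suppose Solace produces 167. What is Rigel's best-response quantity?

With the rival's output fixed at 167, Rigel's profit is π_R = (231 - 167 - q_R)q_R - (52q_R) = (64 - q_R)q_R - (52q_R).
∂π_R/∂q_R = 12 - 2q_R = 0, so q_R = 6.

6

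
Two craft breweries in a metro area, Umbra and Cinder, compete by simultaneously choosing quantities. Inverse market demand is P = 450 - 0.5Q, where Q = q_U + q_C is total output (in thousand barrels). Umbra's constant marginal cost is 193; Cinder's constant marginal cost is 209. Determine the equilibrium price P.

Umbra's profit: π_U = (450 - 0.5Q)q_U - (193q_U). Setting ∂π_U/∂q_U = 0: 257 - q_U - (1/2)(q_C) = 0.
Cinder's profit: π_C = (450 - 0.5Q)q_C - (209q_C). Setting ∂π_C/∂q_C = 0: 241 - q_C - (1/2)(q_U) = 0.
So q_U = (257 - (1/2)q_C) and q_C = (241 - (1/2)q_U).
Solving the pair: q_U = 182, q_C = 150.
Total output Q = 332, so price P = 450 - (1/2)·332 = 284.

284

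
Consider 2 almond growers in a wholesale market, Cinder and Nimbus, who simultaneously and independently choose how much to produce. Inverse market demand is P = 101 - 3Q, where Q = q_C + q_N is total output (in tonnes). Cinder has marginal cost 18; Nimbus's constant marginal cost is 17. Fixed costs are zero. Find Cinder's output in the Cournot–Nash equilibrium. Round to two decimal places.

Cinder's profit: π_C = (101 - 3Q)q_C - (18q_C). Setting ∂π_C/∂q_C = 0: 83 - 6q_C - 3(q_N) = 0.
Nimbus's profit: π_N = (101 - 3Q)q_N - (17q_N). Setting ∂π_N/∂q_N = 0: 84 - 6q_N - 3(q_C) = 0.
So q_C = (83 - 3q_N)/6 and q_N = (84 - 3q_C)/6.
Substituting one into the other gives q_C = 82/9 and q_N = 85/9.

9.11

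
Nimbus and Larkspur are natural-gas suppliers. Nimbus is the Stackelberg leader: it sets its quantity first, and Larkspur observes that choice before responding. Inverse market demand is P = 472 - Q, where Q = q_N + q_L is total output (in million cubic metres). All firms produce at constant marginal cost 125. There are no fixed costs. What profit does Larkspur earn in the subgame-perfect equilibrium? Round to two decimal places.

7525.56

Solve by backward induction. Given q_N, the follower Larkspur maximises π_L = (472 - q_N - q_L)q_L - 125q_L.
Setting the follower's marginal profit to zero, 347 - q_N - 2q_L = 0, i.e. q_L = (347 - q_N)/2.
Nimbus substitutes q_L(q_N) into its own profit: π_N = q_N(472 - q_N - (347 - q_N)/2) - 125q_N = (597/2 - (1/2)q_N)q_N - 125q_N.
Leader FOC: 347/2 - q_N = 0, so q_N = 347/2.
Then q_L = (347 - 347/2)/2 = 347/4.
Price P = 472 - 1041/4 = 847/4.
Larkspur's profit: (847/4 - 125)·(347/4) = 7525.5625.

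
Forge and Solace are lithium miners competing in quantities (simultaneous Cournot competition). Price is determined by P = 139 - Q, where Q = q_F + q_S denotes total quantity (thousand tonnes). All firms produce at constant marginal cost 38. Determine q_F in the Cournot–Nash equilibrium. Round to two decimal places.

A representative firm's profit is π_i = q_i(139 - Q) - 38q_i.
Setting ∂π_i/∂q_i = 0 with rivals' quantities fixed: 101 - 2q_i - q_j = 0.
By symmetry each firm produces the same amount; substituting q_j = q_i yields q_i = 101/3.

33.67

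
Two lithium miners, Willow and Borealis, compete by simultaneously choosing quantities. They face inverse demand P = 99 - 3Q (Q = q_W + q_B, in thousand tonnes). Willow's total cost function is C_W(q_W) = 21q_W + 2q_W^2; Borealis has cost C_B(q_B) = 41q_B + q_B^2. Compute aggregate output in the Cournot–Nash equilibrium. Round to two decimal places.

Willow's profit: π_W = (99 - 3Q)q_W - (21q_W + 2q_W²). Setting ∂π_W/∂q_W = 0: 78 - 10q_W - 3(q_B) = 0.
Borealis's first-order condition: 58 - 8q_B - 3(q_W) = 0.
So q_W = (78 - 3q_B)/10 and q_B = (58 - 3q_W)/8.
Substituting one into the other gives q_W = 450/71 and q_B = 346/71.
Total output Q = 450/71 + 346/71 = 796/71.

11.21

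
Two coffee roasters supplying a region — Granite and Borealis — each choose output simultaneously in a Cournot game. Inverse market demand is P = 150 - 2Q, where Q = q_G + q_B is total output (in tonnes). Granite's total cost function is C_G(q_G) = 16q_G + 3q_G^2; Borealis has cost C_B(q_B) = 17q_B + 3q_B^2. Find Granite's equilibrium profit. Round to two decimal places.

Granite's profit: π_G = (150 - 2Q)q_G - (16q_G + 3q_G²). Setting ∂π_G/∂q_G = 0: 134 - 10q_G - 2(q_B) = 0.
Borealis's first-order condition: 133 - 10q_B - 2(q_G) = 0.
Best responses: q_G = (134 - 2q_B)/10, q_B = (133 - 2q_G)/10.
Solving the pair: q_G = 179/16, q_B = 177/16.
Price P = 150 - 2·(89/4) = 211/2.
Granite's profit: (211/2)·(179/16) - 16·(179/16) - 3(179/16)² = 625.8008.

625.80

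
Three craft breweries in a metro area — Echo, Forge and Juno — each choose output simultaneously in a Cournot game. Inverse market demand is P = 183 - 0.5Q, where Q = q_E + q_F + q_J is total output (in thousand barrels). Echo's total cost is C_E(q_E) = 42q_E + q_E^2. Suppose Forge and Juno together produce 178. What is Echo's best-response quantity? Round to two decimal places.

17.33

With rivals' combined output fixed at 178, Echo's profit is π_E = (183 - (1/2)·178 - (1/2)q_E)q_E - (42q_E + q_E²) = (94 - (1/2)q_E)q_E - (42q_E + q_E²).
∂π_E/∂q_E = 52 - 3q_E = 0, so q_E = 52/3.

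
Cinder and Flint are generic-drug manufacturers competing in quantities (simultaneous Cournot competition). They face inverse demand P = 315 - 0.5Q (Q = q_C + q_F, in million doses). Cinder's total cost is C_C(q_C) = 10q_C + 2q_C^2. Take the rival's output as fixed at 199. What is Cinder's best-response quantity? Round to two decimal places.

41.10

With the rival's output fixed at 199, Cinder's profit is π_C = (315 - (1/2)·199 - (1/2)q_C)q_C - (10q_C + 2q_C²) = (431/2 - (1/2)q_C)q_C - (10q_C + 2q_C²).
∂π_C/∂q_C = 411/2 - 5q_C = 0, so q_C = 411/10.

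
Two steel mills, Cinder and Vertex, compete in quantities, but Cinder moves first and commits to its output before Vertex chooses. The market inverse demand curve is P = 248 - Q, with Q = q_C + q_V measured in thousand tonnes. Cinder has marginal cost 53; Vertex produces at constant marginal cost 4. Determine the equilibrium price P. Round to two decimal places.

89.50

The follower Vertex best-responds to any q_C: π_V = (248 - Q)q_V - 4q_V.
∂π_V/∂q_V = 244 - q_C - 2q_V = 0 gives the reaction function q_V = (244 - q_C)/2.
The leader anticipates this reaction. Substituting into P = 248 - Q gives P = 126 - (1/2)q_C, so π_C = (126 - (1/2)q_C)q_C - 53q_C.
The leader's first-order condition 73 - q_C = 0 yields q_C = 73.
Then q_V = (244 - 73)/2 = 171/2.
Total output Q = 317/2, so price P = 248 - 317/2 = 179/2.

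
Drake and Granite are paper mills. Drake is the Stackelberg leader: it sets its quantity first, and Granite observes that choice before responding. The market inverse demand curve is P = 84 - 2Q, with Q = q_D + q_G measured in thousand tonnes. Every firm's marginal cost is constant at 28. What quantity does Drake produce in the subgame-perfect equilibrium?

14

The follower Granite best-responds to any q_D: π_G = (84 - 2Q)q_G - 28q_G.
Setting the follower's marginal profit to zero, 56 - 2q_D - 4q_G = 0, i.e. q_G = (56 - 2q_D)/4.
The leader anticipates this reaction. Substituting into P = 84 - 2Q gives P = 56 - q_D, so π_D = (56 - q_D)q_D - 28q_D.
Maximising: ∂π_D/∂q_D = 28 - 2q_D = 0, giving q_D = 14.
Then q_G = (56 - 2·14)/4 = 7.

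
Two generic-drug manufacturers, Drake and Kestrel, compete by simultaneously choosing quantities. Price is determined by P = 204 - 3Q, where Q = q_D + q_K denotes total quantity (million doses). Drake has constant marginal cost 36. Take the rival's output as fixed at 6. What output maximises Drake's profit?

With the rival's output fixed at 6, Drake's profit is π_D = (204 - 3·6 - 3q_D)q_D - (36q_D) = (186 - 3q_D)q_D - (36q_D).
∂π_D/∂q_D = 150 - 6q_D = 0, so q_D = 25.

25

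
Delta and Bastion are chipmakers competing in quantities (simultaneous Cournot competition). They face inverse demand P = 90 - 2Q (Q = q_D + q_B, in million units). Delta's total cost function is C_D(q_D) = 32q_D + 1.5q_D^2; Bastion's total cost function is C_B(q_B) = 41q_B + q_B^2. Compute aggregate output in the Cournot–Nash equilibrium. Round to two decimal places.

Delta's profit: π_D = (90 - 2Q)q_D - (32q_D + (3/2)q_D²). Setting ∂π_D/∂q_D = 0: 58 - 7q_D - 2(q_B) = 0.
Bastion's profit: π_B = (90 - 2Q)q_B - (41q_B + q_B²). Setting ∂π_B/∂q_B = 0: 49 - 6q_B - 2(q_D) = 0.
So q_D = (58 - 2q_B)/7 and q_B = (49 - 2q_D)/6.
Solving the pair: q_D = 125/19, q_B = 227/38.
Total output Q = 125/19 + 227/38 = 477/38.

12.55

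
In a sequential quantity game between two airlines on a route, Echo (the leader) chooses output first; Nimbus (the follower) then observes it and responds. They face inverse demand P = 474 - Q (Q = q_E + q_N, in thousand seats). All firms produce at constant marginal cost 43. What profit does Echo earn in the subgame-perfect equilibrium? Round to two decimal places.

23220.13

Solve by backward induction. Given q_E, the follower Nimbus maximises π_N = (474 - q_E - q_N)q_N - 43q_N.
Setting the follower's marginal profit to zero, 431 - q_E - 2q_N = 0, i.e. q_N = (431 - q_E)/2.
Echo substitutes q_N(q_E) into its own profit: π_E = q_E(474 - q_E - (431 - q_E)/2) - 43q_E = (517/2 - (1/2)q_E)q_E - 43q_E.
Maximising: ∂π_E/∂q_E = 431/2 - q_E = 0, giving q_E = 431/2.
Then q_N = (431 - 431/2)/2 = 431/4.
Price P = 474 - 1293/4 = 603/4.
Echo's profit: (603/4 - 43)·(431/2) = 23220.1250.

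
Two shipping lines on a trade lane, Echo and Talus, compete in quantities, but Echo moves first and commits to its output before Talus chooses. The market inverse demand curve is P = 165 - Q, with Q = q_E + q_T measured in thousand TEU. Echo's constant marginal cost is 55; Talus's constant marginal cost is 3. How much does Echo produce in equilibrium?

The follower Talus best-responds to any q_E: π_T = (165 - Q)q_T - 3q_T.
∂π_T/∂q_T = 162 - q_E - 2q_T = 0 gives the reaction function q_T = (162 - q_E)/2.
The leader anticipates this reaction. Substituting into P = 165 - Q gives P = 84 - (1/2)q_E, so π_E = (84 - (1/2)q_E)q_E - 55q_E.
The leader's first-order condition 29 - q_E = 0 yields q_E = 29.
Then q_T = (162 - 29)/2 = 133/2.

29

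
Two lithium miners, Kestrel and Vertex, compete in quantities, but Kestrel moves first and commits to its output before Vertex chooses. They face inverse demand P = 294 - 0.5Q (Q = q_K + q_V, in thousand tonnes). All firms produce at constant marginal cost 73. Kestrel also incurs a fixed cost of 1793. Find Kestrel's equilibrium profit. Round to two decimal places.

Solve by backward induction. Given q_K, the follower Vertex maximises π_V = (294 - (1/2)q_K - (1/2)q_V)q_V - 73q_V.
Follower FOC: 221 - (1/2)q_K - q_V = 0, so q_V(q_K) = (221 - (1/2)q_K).
Kestrel substitutes q_V(q_K) into its own profit: π_K = q_K(294 - (1/2)q_K - (221 - (1/2)q_K)/2) - 73q_K = (367/2 - (1/4)q_K)q_K - 73q_K.
Leader FOC: 221/2 - (1/2)q_K = 0, so q_K = 221.
Then q_V = (221 - (1/2)·221) = 221/2.
Price P = 294 - (1/2)·(663/2) = 513/4.
Kestrel's profit: (513/4 - 73)·221 - 1793 = 10417.2500.

10417.25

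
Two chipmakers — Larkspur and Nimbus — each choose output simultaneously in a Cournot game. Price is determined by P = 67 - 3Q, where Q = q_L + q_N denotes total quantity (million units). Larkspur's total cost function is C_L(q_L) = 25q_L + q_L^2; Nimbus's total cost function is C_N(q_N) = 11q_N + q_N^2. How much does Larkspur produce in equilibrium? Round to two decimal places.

Larkspur's profit: π_L = (67 - 3Q)q_L - (25q_L + q_L²). Setting ∂π_L/∂q_L = 0: 42 - 8q_L - 3(q_N) = 0.
Nimbus's profit: π_N = (67 - 3Q)q_N - (11q_N + q_N²). Setting ∂π_N/∂q_N = 0: 56 - 8q_N - 3(q_L) = 0.
Rearranging gives the reaction functions q_L = (42 - 3q_N)/8 and q_N = (56 - 3q_L)/8.
Solving the pair: q_L = 168/55, q_N = 322/55.

3.05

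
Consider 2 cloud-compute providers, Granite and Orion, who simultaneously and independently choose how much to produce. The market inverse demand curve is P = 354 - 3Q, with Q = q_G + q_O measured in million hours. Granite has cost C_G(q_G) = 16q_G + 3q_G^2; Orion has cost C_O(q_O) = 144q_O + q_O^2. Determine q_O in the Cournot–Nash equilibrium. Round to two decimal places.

17.31

Granite's profit: π_G = (354 - 3Q)q_G - (16q_G + 3q_G²). Setting ∂π_G/∂q_G = 0: 338 - 12q_G - 3(q_O) = 0.
Orion's first-order condition: 210 - 8q_O - 3(q_G) = 0.
So q_G = (338 - 3q_O)/12 and q_O = (210 - 3q_G)/8.
Substituting one into the other gives q_G = 23.8391 and q_O = 502/29.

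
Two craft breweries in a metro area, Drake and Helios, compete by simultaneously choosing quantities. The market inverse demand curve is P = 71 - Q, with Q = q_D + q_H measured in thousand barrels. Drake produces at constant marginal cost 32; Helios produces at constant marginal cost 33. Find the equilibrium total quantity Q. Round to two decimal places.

25.67

Drake's profit: π_D = (71 - Q)q_D - (32q_D). Setting ∂π_D/∂q_D = 0: 39 - 2q_D - (q_H) = 0.
Helios's profit: π_H = (71 - Q)q_H - (33q_H). Setting ∂π_H/∂q_H = 0: 38 - 2q_H - (q_D) = 0.
So q_D = (39 - q_H)/2 and q_H = (38 - q_D)/2.
Substituting one into the other gives q_D = 40/3 and q_H = 37/3.
Total output Q = 40/3 + 37/3 = 77/3.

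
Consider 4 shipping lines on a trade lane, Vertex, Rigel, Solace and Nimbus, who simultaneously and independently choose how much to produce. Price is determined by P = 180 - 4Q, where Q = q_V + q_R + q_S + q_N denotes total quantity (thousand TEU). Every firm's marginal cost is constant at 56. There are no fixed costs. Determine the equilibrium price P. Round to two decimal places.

Each firm earns π_i = (180 - 4Q)q_i - 56q_i.
Setting ∂π_i/∂q_i = 0 with rivals' quantities fixed: 124 - 8q_i - 4·Σ_{j≠i} q_j = 0.
By symmetry each firm produces the same amount; substituting Σ_{j≠i} q_j = 3q_i yields q_i = 124/20 = 31/5.
Total output Q = 124/5, so price P = 180 - 4·(124/5) = 404/5.

80.80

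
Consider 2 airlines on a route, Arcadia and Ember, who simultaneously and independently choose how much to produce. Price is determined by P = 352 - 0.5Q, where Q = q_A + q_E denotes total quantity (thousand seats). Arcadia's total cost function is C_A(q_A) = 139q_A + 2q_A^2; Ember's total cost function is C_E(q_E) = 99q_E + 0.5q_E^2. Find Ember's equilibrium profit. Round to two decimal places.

Arcadia's profit: π_A = (352 - 0.5Q)q_A - (139q_A + 2q_A²). Setting ∂π_A/∂q_A = 0: 213 - 5q_A - (1/2)(q_E) = 0.
Ember's first-order condition: 253 - 2q_E - (1/2)(q_A) = 0.
So q_A = (213 - (1/2)q_E)/5 and q_E = (253 - (1/2)q_A)/2.
Substituting one into the other gives q_A = 1198/39 and q_E = 118.8205.
Price P = 352 - (1/2)·(1944/13) = 277.2308.
Ember's profit: 277.2308·118.8205 - 99·118.8205 - (1/2)·118.8205² = 14118.3143.

14118.31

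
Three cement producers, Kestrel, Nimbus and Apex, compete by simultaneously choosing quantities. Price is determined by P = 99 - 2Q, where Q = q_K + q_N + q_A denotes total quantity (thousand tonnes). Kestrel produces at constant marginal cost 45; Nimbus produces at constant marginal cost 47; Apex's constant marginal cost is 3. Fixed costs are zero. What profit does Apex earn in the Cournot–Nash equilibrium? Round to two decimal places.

1035.13

Kestrel's profit: π_K = (99 - 2Q)q_K - (45q_K). Setting ∂π_K/∂q_K = 0: 54 - 4q_K - 2(q_N + q_A) = 0.
Nimbus's profit: π_N = (99 - 2Q)q_N - (47q_N). Setting ∂π_N/∂q_N = 0: 52 - 4q_N - 2(q_K + q_A) = 0.
Apex's profit: π_A = (99 - 2Q)q_A - (3q_A). Setting ∂π_A/∂q_A = 0: 96 - 4q_A - 2(q_K + q_N) = 0.
Adding the 3 first-order conditions: 202 − 8Q = 0, so Q = 101/4.
Back-substituting: q_K = (54 − 101/2)/2 = 7/4, q_N = (52 − 101/2)/2 = 3/4, q_A = (96 − 101/2)/2 = 91/4.
Price P = 99 - 2·(101/4) = 97/2.
Apex's profit: (97/2 - 3)·(91/4) = 1035.1250.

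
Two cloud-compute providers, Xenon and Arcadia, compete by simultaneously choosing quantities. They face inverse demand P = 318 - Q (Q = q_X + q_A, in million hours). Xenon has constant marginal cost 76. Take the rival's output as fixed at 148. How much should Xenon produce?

47

With the rival's output fixed at 148, Xenon's profit is π_X = (318 - 148 - q_X)q_X - (76q_X) = (170 - q_X)q_X - (76q_X).
∂π_X/∂q_X = 94 - 2q_X = 0, so q_X = 47.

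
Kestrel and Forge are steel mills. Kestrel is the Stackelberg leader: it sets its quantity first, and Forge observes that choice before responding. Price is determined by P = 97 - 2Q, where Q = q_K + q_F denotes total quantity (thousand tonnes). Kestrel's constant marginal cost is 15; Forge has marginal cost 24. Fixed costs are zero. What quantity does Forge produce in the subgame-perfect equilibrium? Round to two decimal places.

The follower Forge best-responds to any q_K: π_F = (97 - 2Q)q_F - 24q_F.
Follower FOC: 73 - 2q_K - 4q_F = 0, so q_F(q_K) = (73 - 2q_K)/4.
The leader anticipates this reaction. Substituting into P = 97 - 2Q gives P = 121/2 - q_K, so π_K = (121/2 - q_K)q_K - 15q_K.
Leader FOC: 91/2 - 2q_K = 0, so q_K = 91/4.
Then q_F = (73 - 2·(91/4))/4 = 55/8.

6.88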